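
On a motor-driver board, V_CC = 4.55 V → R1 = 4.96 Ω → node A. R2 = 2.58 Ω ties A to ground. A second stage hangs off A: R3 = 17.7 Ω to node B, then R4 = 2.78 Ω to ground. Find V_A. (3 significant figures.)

V_A ≈ 1.44 V

Node A sees R2 in parallel with the series input of stage 2, R3 + R4 = 20.48 Ω.
R2 ‖ (R3+R4) = 2.291 Ω.
First divider: V_A = V_CC · 2.291/(4.96 + 2.291) = 1.438 V.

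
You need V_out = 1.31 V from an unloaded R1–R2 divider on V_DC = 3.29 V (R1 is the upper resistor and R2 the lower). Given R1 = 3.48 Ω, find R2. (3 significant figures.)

V_out/V_DC = R2/(R1+R2) = 0.3982.
So R2 = R1 · V_out/(V_DC − V_out) = 3.48 × 1.31/(3.29 − 1.31) = 3.48 × 0.6616 = 2.302 Ω.

R2 ≈ 2.30 Ω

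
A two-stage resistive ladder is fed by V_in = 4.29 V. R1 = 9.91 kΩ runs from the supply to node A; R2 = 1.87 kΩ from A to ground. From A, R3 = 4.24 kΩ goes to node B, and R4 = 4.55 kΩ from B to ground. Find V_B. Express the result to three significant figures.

V_B ≈ 0.299 V

Node A sees R2 in parallel with the series input of stage 2, R3 + R4 = 8.790 kΩ.
R2 ‖ (R3+R4) = 1.542 kΩ.
V_A = 4.29 × 1.542/(9.91 + 1.542) = 0.5776 V.
Then the unloaded second divider: V_B = V_A × R4/(R3+R4) = 0.5776 × 0.5176 = 0.2990 V.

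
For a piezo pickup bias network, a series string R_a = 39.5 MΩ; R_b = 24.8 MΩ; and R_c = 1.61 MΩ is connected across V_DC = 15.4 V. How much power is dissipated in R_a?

P ≈ 2.16 µW

The common current is I = 15.4/65.91 = 0.2337 µA.
P = I²R = 0.05459 × 39.5 = 2.156 µW.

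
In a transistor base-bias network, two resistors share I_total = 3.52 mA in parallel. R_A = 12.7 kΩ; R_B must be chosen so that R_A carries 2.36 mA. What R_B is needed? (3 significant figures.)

The fraction through R_A equals R_B/(R_A+R_B).
2.36/3.52 = R_B/(R_A + R_B) → R_B = R_A · (0.6705)/(1 − 0.6705) = 12.7 × 2.034 = 25.84 kΩ.

R_B ≈ 25.8 kΩ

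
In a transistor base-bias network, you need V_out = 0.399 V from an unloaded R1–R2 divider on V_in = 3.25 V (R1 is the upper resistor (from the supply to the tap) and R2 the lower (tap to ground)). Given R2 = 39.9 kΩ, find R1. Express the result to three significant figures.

The divider ratio is R2/(R1+R2) = 0.399/3.25 = 0.1228.
R1 = R2·(1/k − 1) = 39.9 × 7.145 = 285.1 kΩ.

R1 ≈ 285 kΩ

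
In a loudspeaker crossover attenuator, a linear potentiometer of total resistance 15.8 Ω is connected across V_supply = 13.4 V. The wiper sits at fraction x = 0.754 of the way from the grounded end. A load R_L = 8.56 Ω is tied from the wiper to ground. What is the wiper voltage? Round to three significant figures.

V_out ≈ 7.53 V

Split the track: R_lower = x·R_p = 11.91 Ω, R_upper = (1−x)·R_p = 3.887 Ω.
R_L loads the lower segment: effective lower R = 4.981 Ω.
Loaded-divider output: V_out = 13.4 × 0.5617 = 7.527 V.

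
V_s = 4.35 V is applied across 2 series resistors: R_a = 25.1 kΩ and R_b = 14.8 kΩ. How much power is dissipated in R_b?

ΣR = 39.90 kΩ → I = 4.35/39.90 = 0.1090 mA.
V(R_b) = I·R = 1.614 V; P = V·I = 1.614 × 0.1090 = 0.1759 mW.

P ≈ 0.176 mW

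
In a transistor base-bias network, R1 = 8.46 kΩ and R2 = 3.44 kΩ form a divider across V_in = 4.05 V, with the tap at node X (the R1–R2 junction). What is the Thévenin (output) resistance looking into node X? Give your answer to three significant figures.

R_th ≈ 2.45 kΩ

Zeroing V_in shorts the top of R1 to ground, so R_th = R1 ‖ R2 = 2.446 kΩ.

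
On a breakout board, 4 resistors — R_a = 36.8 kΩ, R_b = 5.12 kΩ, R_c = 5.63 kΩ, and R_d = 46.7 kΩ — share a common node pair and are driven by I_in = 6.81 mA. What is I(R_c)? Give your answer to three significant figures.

I ≈ 2.87 mA

Total conductance ΣG = 1/36.8 + 1/5.12 + 1/5.63 + 1/46.7 = 0.4215 (units of 1/kΩ).
R_c takes the fraction G_k/ΣG = 0.1776/0.4215 = 0.4214, so I = 6.81 × 0.4214 = 2.870 mA.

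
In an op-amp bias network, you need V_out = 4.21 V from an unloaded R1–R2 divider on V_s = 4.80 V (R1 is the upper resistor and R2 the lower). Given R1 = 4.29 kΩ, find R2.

R2 ≈ 30.6 kΩ

Required fraction k = V_out/V_s = 0.8771.
R2 = R1 · 0.8771/(1 − 0.8771) = 30.61 kΩ.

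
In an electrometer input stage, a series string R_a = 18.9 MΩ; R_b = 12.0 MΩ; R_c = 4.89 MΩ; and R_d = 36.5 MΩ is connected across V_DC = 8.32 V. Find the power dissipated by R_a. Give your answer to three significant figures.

P ≈ 0.250 µW

The common current is I = 8.32/72.29 = 0.1151 µA.
P(R_a) = I²·R_a = (0.1151)² × 18.9 = 0.2504 µW.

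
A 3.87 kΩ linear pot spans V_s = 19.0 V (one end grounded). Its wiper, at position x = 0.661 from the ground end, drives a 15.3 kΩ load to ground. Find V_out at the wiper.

V_out ≈ 11.9 V

Lower segment x·R_p = 2.558 kΩ; upper segment (1−x)·R_p = 1.312 kΩ.
R_L loads the lower segment: effective lower R = 2.192 kΩ.
Loaded-divider output: V_out = 19.0 × 0.6255 = 11.89 V.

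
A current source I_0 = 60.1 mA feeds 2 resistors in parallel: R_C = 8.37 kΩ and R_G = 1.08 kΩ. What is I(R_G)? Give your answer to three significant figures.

Two-branch current divider: I_k = I_0 · R_other/(R_1 + R_2).
So I = 60.1 × 8.37/9.450 = 53.23 mA.

I ≈ 53.2 mA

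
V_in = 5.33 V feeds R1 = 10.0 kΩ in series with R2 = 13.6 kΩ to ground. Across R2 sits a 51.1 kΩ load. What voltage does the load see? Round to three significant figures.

R2 ‖ R_L = (13.6 × 51.1)/(13.6 + 51.1) = 10.74 kΩ.
Voltage divider with the loaded lower leg: V_out = 5.33 × 10.74/(10.0 + 10.74) = 5.33 × 0.5179 = 2.760 V.

V_out ≈ 2.76 V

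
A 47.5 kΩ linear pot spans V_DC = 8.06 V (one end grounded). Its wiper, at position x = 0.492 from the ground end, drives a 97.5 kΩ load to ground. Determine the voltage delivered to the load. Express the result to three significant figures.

V_out ≈ 3.54 V

Lower segment x·R_p = 23.37 kΩ; upper segment (1−x)·R_p = 24.13 kΩ.
(x·R_p) ‖ R_L = 18.85 kΩ.
Then V_out = V_DC · 18.85/(24.13 + 18.85) = 3.535 V.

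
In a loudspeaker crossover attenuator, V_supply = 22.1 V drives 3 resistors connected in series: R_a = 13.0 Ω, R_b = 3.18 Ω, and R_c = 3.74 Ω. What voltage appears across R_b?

V ≈ 3.53 V

ΣR = 13.0 + 3.18 + 3.74 = 19.92 Ω.
V = V_supply · R/ΣR = 22.1 × 0.1596 = 3.528 V.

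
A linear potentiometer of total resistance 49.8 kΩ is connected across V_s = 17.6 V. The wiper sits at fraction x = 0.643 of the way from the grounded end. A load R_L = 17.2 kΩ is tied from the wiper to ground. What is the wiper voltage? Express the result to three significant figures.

Split the track: R_lower = x·R_p = 32.02 kΩ, R_upper = (1−x)·R_p = 17.78 kΩ.
(x·R_p) ‖ R_L = 11.19 kΩ.
Then V_out = V_s · 11.19/(17.78 + 11.19) = 6.798 V.

V_out ≈ 6.80 V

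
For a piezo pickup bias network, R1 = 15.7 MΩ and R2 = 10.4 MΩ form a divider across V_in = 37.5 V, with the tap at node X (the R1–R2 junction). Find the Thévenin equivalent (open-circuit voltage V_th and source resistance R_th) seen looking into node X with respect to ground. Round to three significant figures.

V_th ≈ 14.9 V, R_th ≈ 6.26 MΩ

With X open, the divider is unloaded: V_th = 37.5 × 10.4/26.10 = 14.94 V.
Looking into X with the source shorted: R_th = R1·R2/(R1+R2) = 15.70 × 10.4/26.10 = 6.256 MΩ.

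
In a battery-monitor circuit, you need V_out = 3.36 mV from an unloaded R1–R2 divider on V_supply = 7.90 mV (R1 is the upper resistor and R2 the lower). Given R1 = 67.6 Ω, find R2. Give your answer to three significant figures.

R2 ≈ 50.0 Ω

The divider ratio is R2/(R1+R2) = 3.36/7.90 = 0.4253.
So R2 = R1 · V_out/(V_supply − V_out) = 67.6 × 3.36/(7.90 − 3.36) = 67.6 × 0.7401 = 50.03 Ω.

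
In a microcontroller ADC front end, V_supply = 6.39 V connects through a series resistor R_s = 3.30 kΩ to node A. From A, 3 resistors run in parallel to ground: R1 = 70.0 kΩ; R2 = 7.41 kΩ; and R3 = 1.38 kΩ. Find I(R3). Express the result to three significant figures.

I ≈ 1.19 mA

Combine the parallel branches: R_p = (1/70.0 + 1/7.41 + 1/1.38)⁻¹ = 1.144 kΩ.
Node voltage V_A = V_supply · R_p/(R_s + R_p) = 6.39 × 0.2575 = 1.645 V.
Branch current I = V_A/R3 = 1.645/1.38 = 1.192 mA.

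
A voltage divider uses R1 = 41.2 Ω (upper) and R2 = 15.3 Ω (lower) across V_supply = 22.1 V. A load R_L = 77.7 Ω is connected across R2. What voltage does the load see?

First combine the lower leg with the load: R2 ‖ R_L = 12.78 Ω.
Then V_out = V_supply · R2'/(R1 + R2') = 22.1 × 12.78/53.98 = 5.233 V.

V_out ≈ 5.23 V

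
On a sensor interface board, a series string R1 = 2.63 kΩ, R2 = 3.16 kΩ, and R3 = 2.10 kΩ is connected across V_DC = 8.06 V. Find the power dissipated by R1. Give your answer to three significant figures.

P ≈ 2.74 mW

The common current is I = 8.06/7.890 = 1.022 mA.
V(R1) = I·R = 2.687 V; P = V·I = 2.687 × 1.022 = 2.745 mW.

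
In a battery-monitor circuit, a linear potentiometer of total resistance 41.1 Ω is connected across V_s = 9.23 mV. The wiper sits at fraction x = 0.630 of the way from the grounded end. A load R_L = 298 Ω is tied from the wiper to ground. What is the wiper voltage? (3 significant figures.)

V_out ≈ 5.63 mV

The pot divides into 15.21 Ω above the wiper and 25.89 Ω below.
Lower segment in parallel with the load: 25.89 ‖ 298 = 23.82 Ω.
Then V_out = V_s · 23.82/(15.21 + 23.82) = 5.634 mV.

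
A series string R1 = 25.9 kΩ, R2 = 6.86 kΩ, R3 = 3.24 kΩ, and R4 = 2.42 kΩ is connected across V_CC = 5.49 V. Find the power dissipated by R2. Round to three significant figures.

Series current I = V_CC/ΣR = 5.49/38.42 = 0.1429 mA.
P = I²R = 0.02042 × 6.86 = 0.1401 mW.

P ≈ 0.140 mW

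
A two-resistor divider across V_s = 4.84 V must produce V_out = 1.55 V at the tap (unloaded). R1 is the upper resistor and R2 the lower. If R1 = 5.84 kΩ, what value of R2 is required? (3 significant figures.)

V_out/V_s = R2/(R1+R2) = 0.3202.
R2 = R1 · 0.3202/(1 − 0.3202) = 2.751 kΩ.

R2 ≈ 2.75 kΩ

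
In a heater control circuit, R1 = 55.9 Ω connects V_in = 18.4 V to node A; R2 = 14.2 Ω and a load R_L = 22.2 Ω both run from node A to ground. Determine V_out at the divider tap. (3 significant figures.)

V_out ≈ 2.47 V

The load sits in parallel with R2, giving an effective lower resistance R2' = R2·R_L/(R2+R_L) = 8.660 Ω.
Now apply the divider: V_out = 18.4 × 0.1341 = 2.468 V.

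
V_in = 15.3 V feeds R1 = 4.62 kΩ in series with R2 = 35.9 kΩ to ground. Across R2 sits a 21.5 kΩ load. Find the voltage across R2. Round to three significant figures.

R2 ‖ R_L = (35.9 × 21.5)/(35.9 + 21.5) = 13.45 kΩ.
Now apply the divider: V_out = 15.3 × 0.7443 = 11.39 V.
(Unloaded it would be 13.6 V; the load pulls it down.)

V_out ≈ 11.4 V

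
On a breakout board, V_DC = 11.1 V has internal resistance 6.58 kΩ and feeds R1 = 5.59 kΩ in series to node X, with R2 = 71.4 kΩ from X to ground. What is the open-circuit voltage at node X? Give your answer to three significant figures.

R1' = 6.58 + 5.59 = 12.17 kΩ (source resistance + R1).
Open-circuit (no load on X): V_th = V_DC · R2/(R1' + R2) = 11.1 × 71.4/(12.17 + 71.4) = 9.484 V.

V_th ≈ 9.48 V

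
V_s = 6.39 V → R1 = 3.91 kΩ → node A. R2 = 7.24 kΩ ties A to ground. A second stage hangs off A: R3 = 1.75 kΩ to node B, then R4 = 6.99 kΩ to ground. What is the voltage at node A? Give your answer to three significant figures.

V_A ≈ 3.22 V

Looking into the second stage from A: R3 + R4 = 8.740 kΩ appears in parallel with R2.
Effective lower resistance at A: R2 ‖ 8.740 = 3.960 kΩ.
V_A = 6.39 × 3.960/(3.91 + 3.960) = 3.215 V.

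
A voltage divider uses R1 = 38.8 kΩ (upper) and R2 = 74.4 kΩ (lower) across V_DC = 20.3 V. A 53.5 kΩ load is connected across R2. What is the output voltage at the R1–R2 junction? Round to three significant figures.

The load sits in parallel with R2, giving an effective lower resistance R2' = R2·R_L/(R2+R_L) = 31.12 kΩ.
Voltage divider with the loaded lower leg: V_out = 20.3 × 31.12/(38.8 + 31.12) = 20.3 × 0.4451 = 9.035 V.

V_out ≈ 9.04 V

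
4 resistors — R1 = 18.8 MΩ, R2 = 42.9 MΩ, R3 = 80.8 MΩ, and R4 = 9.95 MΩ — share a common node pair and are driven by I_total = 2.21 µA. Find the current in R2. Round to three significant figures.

I ≈ 0.272 µA

ΣG = 1/18.8 + 1/42.9 + 1/80.8 + 1/9.95 = 0.1894.
Current divider: I(R2) = I_total · G_k/ΣG = 2.21 × (0.02331/0.1894) = 2.21 × 0.1231 = 0.2720 µA.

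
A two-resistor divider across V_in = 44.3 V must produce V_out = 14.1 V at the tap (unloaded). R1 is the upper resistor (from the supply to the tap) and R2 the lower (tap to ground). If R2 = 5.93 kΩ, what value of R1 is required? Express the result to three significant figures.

R1 ≈ 12.7 kΩ

Required fraction k = V_out/V_in = 0.3183.
R1 = R2·(1/k − 1) = 5.93 × 2.142 = 12.70 kΩ.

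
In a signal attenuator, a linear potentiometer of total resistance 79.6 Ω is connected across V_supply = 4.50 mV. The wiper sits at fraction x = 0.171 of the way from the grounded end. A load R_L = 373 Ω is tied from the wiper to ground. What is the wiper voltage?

V_out ≈ 0.747 mV

The pot divides into 65.99 Ω above the wiper and 13.61 Ω below.
Lower segment in parallel with the load: 13.61 ‖ 373 = 13.13 Ω.
V_out = 4.50 × 13.13/(65.99 + 13.13) = 0.7469 mV.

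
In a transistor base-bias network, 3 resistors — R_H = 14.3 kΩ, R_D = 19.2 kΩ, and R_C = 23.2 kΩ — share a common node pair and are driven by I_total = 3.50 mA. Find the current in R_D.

I ≈ 1.10 mA

ΣG = 1/14.3 + 1/19.2 + 1/23.2 = 0.1651.
R_D takes the fraction G_k/ΣG = 0.05208/0.1651 = 0.3154, so I = 3.50 × 0.3154 = 1.104 mA.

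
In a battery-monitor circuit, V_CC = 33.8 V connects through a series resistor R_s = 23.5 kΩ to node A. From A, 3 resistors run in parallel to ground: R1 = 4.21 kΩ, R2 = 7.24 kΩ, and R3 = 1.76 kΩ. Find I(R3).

I ≈ 0.828 mA

Equivalent of the parallel group: R_p = 1.060 kΩ.
V_A = 33.8 × 1.060/24.56 = 1.458 V.
Branch current I = V_A/R3 = 1.458/1.76 = 0.8285 mA.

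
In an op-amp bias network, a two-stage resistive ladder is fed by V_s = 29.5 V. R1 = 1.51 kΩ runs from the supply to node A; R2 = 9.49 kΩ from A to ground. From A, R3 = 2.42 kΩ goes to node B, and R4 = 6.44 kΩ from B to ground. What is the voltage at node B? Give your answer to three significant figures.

V_B ≈ 16.1 V

Node A sees R2 in parallel with the series input of stage 2, R3 + R4 = 8.860 kΩ.
Effective lower resistance at A: R2 ‖ 8.860 = 4.582 kΩ.
V_A = 29.5 × 4.582/(1.51 + 4.582) = 22.19 V.
V_B = V_A × 0.7269 = 16.13 V.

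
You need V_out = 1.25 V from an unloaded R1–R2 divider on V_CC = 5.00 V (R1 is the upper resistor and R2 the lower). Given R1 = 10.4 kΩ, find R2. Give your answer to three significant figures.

The divider ratio is R2/(R1+R2) = 1.25/5.00 = 0.2500.
R2 = R1 · 0.2500/(1 − 0.2500) = 3.467 kΩ.

R2 ≈ 3.47 kΩ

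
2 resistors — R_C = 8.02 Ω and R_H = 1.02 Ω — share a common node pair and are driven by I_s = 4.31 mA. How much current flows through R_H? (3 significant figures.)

For two parallel branches, I_k = I_s · (other R)/(sum of R).
I(R_H) = 4.31 × 8.02/(8.02 + 1.02) = 4.31 × 0.8872 = 3.824 mA.

I ≈ 3.82 mA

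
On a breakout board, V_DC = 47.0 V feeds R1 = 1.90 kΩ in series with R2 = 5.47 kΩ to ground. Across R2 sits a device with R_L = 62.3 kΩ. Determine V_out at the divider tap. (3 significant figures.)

V_out ≈ 34.1 V

First combine the lower leg with the load: R2 ‖ R_L = 5.028 kΩ.
Now apply the divider: V_out = 47.0 × 0.7258 = 34.11 V.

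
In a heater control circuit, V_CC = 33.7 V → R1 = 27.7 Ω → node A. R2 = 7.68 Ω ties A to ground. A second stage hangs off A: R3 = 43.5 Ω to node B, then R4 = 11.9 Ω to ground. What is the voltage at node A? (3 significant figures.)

Looking into the second stage from A: R3 + R4 = 55.40 Ω appears in parallel with R2.
Effective lower resistance at A: R2 ‖ 55.40 = 6.745 Ω.
So V_A = 33.7 × 0.1958 = 6.599 V.

V_A ≈ 6.60 V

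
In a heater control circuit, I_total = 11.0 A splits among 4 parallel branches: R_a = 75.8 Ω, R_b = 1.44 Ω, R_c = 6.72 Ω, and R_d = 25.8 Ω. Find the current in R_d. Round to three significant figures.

Conductances: ΣG = 1/75.8 + 1/1.44 + 1/6.72 + 1/25.8 = 0.8952 (1/Ω).
Current divider: I(R_d) = I_total · G_k/ΣG = 11.0 × (0.03876/0.8952) = 11.0 × 0.04330 = 0.4763 A.

I ≈ 0.476 A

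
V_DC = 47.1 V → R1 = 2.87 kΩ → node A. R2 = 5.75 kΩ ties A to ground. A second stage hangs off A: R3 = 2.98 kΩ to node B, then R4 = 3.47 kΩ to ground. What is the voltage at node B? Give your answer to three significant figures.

V_B ≈ 13.0 V

Node A sees R2 in parallel with the series input of stage 2, R3 + R4 = 6.450 kΩ.
Effective lower resistance at A: R2 ‖ 6.450 = 3.040 kΩ.
First divider: V_A = V_DC · 3.040/(2.87 + 3.040) = 24.23 V.
Stage 2 is unloaded, so V_B = V_A · R4/(R3+R4) = 24.23 × 3.47/6.450 = 13.03 V.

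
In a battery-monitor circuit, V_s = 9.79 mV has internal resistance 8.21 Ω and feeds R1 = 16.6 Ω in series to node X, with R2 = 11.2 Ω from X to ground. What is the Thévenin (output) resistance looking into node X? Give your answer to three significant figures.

R_th ≈ 7.72 Ω

R1' = 8.21 + 16.6 = 24.81 Ω (source resistance + R1).
With V_s suppressed (replaced by a short), R_th = R1' ‖ R2 = (24.81 × 11.2)/(24.81 + 11.2) = 7.717 Ω.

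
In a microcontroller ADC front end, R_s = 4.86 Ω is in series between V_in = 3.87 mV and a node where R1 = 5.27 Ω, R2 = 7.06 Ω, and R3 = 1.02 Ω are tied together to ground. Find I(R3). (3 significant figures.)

Parallel bank: R_p = 1/(1/5.27 + 1/7.06 + 1/1.02) = 0.7623 Ω.
V_A = 3.87 × 0.7623/5.622 = 0.5247 mV.
I(R3) = V_A / R3 = 0.5247/1.02 = 0.5144 mA.
(Check via current divider: I_total = 0.6883 mA; share G_k/ΣG = 0.7474 → same result.)

I ≈ 0.514 mA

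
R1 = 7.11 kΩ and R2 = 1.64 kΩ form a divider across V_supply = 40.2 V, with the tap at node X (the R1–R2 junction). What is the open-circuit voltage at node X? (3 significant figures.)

V_th ≈ 7.53 V

V_th is the unloaded tap voltage: V_supply · R2/(R1+R2) = 40.2 × 0.1874 = 7.535 V.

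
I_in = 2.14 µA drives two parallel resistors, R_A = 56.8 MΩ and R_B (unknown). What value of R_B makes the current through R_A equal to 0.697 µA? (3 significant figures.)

Two-branch current divider: I_A = I_in · R_B/(R_A + R_B).
0.697/2.14 = R_B/(R_A + R_B) → R_B = R_A · (0.3257)/(1 − 0.3257) = 56.8 × 0.4830 = 27.44 MΩ.

R_B ≈ 27.4 MΩ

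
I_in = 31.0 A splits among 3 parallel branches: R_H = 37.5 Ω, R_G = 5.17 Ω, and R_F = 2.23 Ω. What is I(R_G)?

Conductances: ΣG = 1/37.5 + 1/5.17 + 1/2.23 = 0.6685 (1/Ω).
R_G takes the fraction G_k/ΣG = 0.1934/0.6685 = 0.2893, so I = 31.0 × 0.2893 = 8.969 A.

I ≈ 8.97 A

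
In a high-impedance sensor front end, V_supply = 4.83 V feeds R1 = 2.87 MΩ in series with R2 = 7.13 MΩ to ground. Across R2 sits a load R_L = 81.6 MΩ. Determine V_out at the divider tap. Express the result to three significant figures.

R2 ‖ R_L = (7.13 × 81.6)/(7.13 + 81.6) = 6.557 MΩ.
Now apply the divider: V_out = 4.83 × 0.6956 = 3.360 V.
(Unloaded it would be 3.44 V; the load pulls it down.)

V_out ≈ 3.36 V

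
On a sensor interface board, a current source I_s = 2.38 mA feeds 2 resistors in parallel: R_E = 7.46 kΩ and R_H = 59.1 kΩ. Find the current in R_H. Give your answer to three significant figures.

Two-branch current divider: I_k = I_s · R_other/(R_1 + R_2).
So I = 2.38 × 7.46/66.56 = 0.2667 mA.

I ≈ 0.267 mA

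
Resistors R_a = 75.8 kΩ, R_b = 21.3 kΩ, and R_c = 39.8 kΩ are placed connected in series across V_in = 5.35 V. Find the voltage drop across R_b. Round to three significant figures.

Series total: ΣR = 75.8 + 21.3 + 39.8 = 136.9 kΩ.
Voltage divider: V = V_in · (21.30 / 136.9) = 5.35 × 0.1556 = 0.8324 V.

V ≈ 0.832 V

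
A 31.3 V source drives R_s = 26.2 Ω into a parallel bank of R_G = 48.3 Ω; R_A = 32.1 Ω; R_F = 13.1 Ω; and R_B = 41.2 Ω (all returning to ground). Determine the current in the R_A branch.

Combine the parallel branches: R_p = (1/48.3 + 1/32.1 + 1/13.1 + 1/41.2)⁻¹ = 6.559 Ω.
V_A by voltage divider: V_A = 31.3 × 6.559/(26.2 + 6.559) = 6.267 V.
Branch current I = V_A/R_A = 6.267/32.1 = 0.1952 A.

I ≈ 0.195 A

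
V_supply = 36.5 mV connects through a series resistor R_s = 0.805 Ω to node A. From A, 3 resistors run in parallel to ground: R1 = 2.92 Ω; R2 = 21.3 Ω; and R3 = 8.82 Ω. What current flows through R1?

I ≈ 8.90 mA

Parallel bank: R_p = 1/(1/2.92 + 1/21.3 + 1/8.82) = 1.989 Ω.
V_A by voltage divider: V_A = 36.5 × 1.989/(0.805 + 1.989) = 25.98 mV.
I(R1) = V_A / R1 = 25.98/2.92 = 8.898 mA.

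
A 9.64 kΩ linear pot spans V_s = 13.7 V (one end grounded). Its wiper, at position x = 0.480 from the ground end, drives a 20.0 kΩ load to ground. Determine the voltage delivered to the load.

Split the track: R_lower = x·R_p = 4.627 kΩ, R_upper = (1−x)·R_p = 5.013 kΩ.
R_L loads the lower segment: effective lower R = 3.758 kΩ.
V_out = 13.7 × 3.758/(5.013 + 3.758) = 5.870 V.

V_out ≈ 5.87 V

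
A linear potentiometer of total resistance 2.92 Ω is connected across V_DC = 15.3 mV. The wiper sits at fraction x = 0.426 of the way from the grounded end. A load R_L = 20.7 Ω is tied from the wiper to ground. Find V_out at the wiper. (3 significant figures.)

V_out ≈ 6.30 mV

The pot divides into 1.676 Ω above the wiper and 1.244 Ω below.
R_L loads the lower segment: effective lower R = 1.173 Ω.
Then V_out = V_DC · 1.173/(1.676 + 1.173) = 6.300 mV.
(Unloaded: V_out = x·V_DC = 6.52 mV.)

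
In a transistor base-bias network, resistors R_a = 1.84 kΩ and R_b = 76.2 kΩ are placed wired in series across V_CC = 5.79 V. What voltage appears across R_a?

V ≈ 0.137 V

Series total: ΣR = 1.84 + 76.2 = 78.04 kΩ.
Voltage divider: V = V_CC · (1.840 / 78.04) = 5.79 × 0.02358 = 0.1365 V.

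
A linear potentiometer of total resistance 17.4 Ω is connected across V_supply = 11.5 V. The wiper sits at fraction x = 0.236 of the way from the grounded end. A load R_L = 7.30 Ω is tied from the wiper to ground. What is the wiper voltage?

The pot divides into 13.29 Ω above the wiper and 4.106 Ω below.
Lower segment in parallel with the load: 4.106 ‖ 7.30 = 2.628 Ω.
Then V_out = V_supply · 2.628/(13.29 + 2.628) = 1.898 V.

V_out ≈ 1.90 V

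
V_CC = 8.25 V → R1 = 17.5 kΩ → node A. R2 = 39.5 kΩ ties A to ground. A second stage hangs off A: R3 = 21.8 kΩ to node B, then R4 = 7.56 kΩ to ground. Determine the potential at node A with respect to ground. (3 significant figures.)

The second stage (R3 + R4 = 29.36 kΩ) loads node A in parallel with R2.
Effective lower resistance at A: R2 ‖ 29.36 = 16.84 kΩ.
First divider: V_A = V_CC · 16.84/(17.5 + 16.84) = 4.046 V.

V_A ≈ 4.05 V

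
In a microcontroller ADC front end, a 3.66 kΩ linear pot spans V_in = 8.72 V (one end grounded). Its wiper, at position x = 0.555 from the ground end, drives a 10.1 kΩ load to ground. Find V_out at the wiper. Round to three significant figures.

V_out ≈ 4.44 V

The pot divides into 1.629 kΩ above the wiper and 2.031 kΩ below.
R_L loads the lower segment: effective lower R = 1.691 kΩ.
V_out = 8.72 × 1.691/(1.629 + 1.691) = 4.442 V.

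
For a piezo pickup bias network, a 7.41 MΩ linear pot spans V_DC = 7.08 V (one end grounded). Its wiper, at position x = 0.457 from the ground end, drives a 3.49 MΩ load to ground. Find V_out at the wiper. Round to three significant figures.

V_out ≈ 2.12 V

The pot divides into 4.024 MΩ above the wiper and 3.386 MΩ below.
Lower segment in parallel with the load: 3.386 ‖ 3.49 = 1.719 MΩ.
V_out = 7.08 × 1.719/(4.024 + 1.719) = 2.119 V.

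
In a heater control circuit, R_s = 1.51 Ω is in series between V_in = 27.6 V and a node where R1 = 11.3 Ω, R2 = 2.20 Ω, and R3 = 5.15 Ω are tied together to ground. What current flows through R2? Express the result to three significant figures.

Combine the parallel branches: R_p = (1/11.3 + 1/2.20 + 1/5.15)⁻¹ = 1.356 Ω.
V_A = 27.6 × 1.356/2.866 = 13.06 V.
I(R2) = V_A / R2 = 13.06/2.20 = 5.937 A.
(Check via current divider: I_total = 9.629 A; share G_k/ΣG = 0.6166 → same result.)

I ≈ 5.94 A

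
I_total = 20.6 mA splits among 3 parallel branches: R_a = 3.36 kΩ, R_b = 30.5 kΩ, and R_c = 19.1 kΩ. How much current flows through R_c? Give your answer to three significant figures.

I ≈ 2.82 mA

Conductances: ΣG = 1/3.36 + 1/30.5 + 1/19.1 = 0.3828 (1/kΩ).
R_c takes the fraction G_k/ΣG = 0.05236/0.3828 = 0.1368, so I = 20.6 × 0.1368 = 2.818 mA.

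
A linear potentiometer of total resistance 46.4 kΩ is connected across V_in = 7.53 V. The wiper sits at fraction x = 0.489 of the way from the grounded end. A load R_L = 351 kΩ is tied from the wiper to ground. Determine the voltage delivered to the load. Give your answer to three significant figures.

V_out ≈ 3.56 V

Lower segment x·R_p = 22.69 kΩ; upper segment (1−x)·R_p = 23.71 kΩ.
(x·R_p) ‖ R_L = 21.31 kΩ.
Loaded-divider output: V_out = 7.53 × 0.4734 = 3.564 V.
(Unloaded: V_out = x·V_in = 3.68 V.)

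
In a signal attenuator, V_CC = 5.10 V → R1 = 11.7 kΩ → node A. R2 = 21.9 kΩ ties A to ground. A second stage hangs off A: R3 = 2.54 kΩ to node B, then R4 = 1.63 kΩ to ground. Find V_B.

Node A sees R2 in parallel with the series input of stage 2, R3 + R4 = 4.170 kΩ.
Effective lower resistance at A: R2 ‖ 4.170 = 3.503 kΩ.
V_A = 5.10 × 3.503/(11.7 + 3.503) = 1.175 V.
Stage 2 is unloaded, so V_B = V_A · R4/(R3+R4) = 1.175 × 1.63/4.170 = 0.4593 V.

V_B ≈ 0.459 V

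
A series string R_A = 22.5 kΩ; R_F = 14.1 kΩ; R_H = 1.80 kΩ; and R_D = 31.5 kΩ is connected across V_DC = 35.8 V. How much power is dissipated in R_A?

The common current is I = 35.8/69.90 = 0.5122 mA.
P = I²R = 0.2623 × 22.5 = 5.902 mW.

P ≈ 5.90 mW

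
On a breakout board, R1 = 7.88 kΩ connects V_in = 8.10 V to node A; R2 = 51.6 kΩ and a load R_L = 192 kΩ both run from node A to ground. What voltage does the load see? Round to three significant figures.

V_out ≈ 6.79 V

First combine the lower leg with the load: R2 ‖ R_L = 40.67 kΩ.
Then V_out = V_in · R2'/(R1 + R2') = 8.10 × 40.67/48.55 = 6.785 V.
(Unloaded it would be 7.03 V; the load pulls it down.)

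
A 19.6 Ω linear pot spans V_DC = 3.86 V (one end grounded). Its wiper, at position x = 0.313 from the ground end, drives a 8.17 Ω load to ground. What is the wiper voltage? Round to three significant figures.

V_out ≈ 0.797 V

The pot divides into 13.47 Ω above the wiper and 6.135 Ω below.
Lower segment in parallel with the load: 6.135 ‖ 8.17 = 3.504 Ω.
Loaded-divider output: V_out = 3.86 × 0.2065 = 0.7970 V.
(Unloaded: V_out = x·V_DC = 1.21 V.)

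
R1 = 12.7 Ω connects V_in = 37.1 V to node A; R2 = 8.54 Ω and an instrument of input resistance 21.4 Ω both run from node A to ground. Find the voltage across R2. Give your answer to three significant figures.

V_out ≈ 12.0 V

First combine the lower leg with the load: R2 ‖ R_L = 6.104 Ω.
Then V_out = V_in · R2'/(R1 + R2') = 37.1 × 6.104/18.80 = 12.04 V.
(Unloaded it would be 14.9 V; the load pulls it down.)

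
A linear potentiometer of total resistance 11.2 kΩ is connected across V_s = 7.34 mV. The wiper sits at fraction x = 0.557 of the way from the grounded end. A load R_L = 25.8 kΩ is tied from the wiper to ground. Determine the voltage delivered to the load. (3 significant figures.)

V_out ≈ 3.69 mV

Lower segment x·R_p = 6.238 kΩ; upper segment (1−x)·R_p = 4.962 kΩ.
(x·R_p) ‖ R_L = 5.024 kΩ.
Then V_out = V_s · 5.024/(4.962 + 5.024) = 3.693 mV.
(Unloaded: V_out = x·V_s = 4.09 mV.)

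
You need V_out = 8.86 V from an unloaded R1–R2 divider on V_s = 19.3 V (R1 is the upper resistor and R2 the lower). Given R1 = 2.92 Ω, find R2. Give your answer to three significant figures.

Required fraction k = V_out/V_s = 0.4591.
R2 = R1 · 0.4591/(1 − 0.4591) = 2.478 Ω.

R2 ≈ 2.48 Ω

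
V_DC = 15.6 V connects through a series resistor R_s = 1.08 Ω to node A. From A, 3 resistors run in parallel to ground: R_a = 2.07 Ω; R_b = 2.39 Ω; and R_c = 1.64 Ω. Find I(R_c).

Equivalent of the parallel group: R_p = 0.6617 Ω.
Node voltage V_A = V_DC · R_p/(R_s + R_p) = 15.6 × 0.3799 = 5.927 V.
I(R_c) = V_A / R_c = 5.927/1.64 = 3.614 A.

I ≈ 3.61 A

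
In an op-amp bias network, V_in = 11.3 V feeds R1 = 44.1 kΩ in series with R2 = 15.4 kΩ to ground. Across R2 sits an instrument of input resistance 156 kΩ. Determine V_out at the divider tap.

V_out ≈ 2.73 V

The load sits in parallel with R2, giving an effective lower resistance R2' = R2·R_L/(R2+R_L) = 14.02 kΩ.
Then V_out = V_in · R2'/(R1 + R2') = 11.3 × 14.02/58.12 = 2.725 V.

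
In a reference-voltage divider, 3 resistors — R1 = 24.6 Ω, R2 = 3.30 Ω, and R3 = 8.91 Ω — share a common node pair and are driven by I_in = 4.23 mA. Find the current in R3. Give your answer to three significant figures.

ΣG = 1/24.6 + 1/3.30 + 1/8.91 = 0.4559.
By the current-divider rule, I = I_in · G_k/ΣG = 4.23 × 0.2462 = 1.041 mA.

I ≈ 1.04 mA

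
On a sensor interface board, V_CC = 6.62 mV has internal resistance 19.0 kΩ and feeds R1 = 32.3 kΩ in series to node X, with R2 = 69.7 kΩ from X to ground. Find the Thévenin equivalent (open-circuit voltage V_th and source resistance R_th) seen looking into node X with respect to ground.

V_th ≈ 3.81 mV, R_th ≈ 29.6 kΩ

R1' = 19.0 + 32.3 = 51.30 kΩ (source resistance + R1).
V_th is the unloaded tap voltage: V_CC · R2/(R1'+R2) = 6.62 × 0.5760 = 3.813 mV.
With V_CC suppressed (replaced by a short), R_th = R1' ‖ R2 = (51.30 × 69.7)/(51.30 + 69.7) = 29.55 kΩ.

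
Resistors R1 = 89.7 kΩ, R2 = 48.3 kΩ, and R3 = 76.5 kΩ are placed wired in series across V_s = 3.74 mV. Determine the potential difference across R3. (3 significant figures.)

V ≈ 1.33 mV

Total series resistance ΣR = 89.7 + 48.3 + 76.5 = 214.5 kΩ.
V = V_s · R/ΣR = 3.74 × 0.3566 = 1.334 mV.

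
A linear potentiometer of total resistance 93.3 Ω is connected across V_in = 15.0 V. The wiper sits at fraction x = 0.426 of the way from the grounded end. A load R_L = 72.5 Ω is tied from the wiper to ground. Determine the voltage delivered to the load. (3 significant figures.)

Split the track: R_lower = x·R_p = 39.75 Ω, R_upper = (1−x)·R_p = 53.55 Ω.
(x·R_p) ‖ R_L = 25.67 Ω.
Then V_out = V_in · 25.67/(53.55 + 25.67) = 4.861 V.
(Unloaded: V_out = x·V_in = 6.39 V.)

V_out ≈ 4.86 V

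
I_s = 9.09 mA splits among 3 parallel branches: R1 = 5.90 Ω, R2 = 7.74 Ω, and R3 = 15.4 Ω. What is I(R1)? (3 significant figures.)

I ≈ 4.24 mA

ΣG = 1/5.90 + 1/7.74 + 1/15.4 = 0.3636.
By the current-divider rule, I = I_s · G_k/ΣG = 9.09 × 0.4661 = 4.237 mA.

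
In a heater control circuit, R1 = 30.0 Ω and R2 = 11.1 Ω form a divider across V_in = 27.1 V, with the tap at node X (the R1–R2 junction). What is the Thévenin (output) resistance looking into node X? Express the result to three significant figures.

With V_in suppressed (replaced by a short), R_th = R1 ‖ R2 = (30.00 × 11.1)/(30.00 + 11.1) = 8.102 Ω.

R_th ≈ 8.10 Ω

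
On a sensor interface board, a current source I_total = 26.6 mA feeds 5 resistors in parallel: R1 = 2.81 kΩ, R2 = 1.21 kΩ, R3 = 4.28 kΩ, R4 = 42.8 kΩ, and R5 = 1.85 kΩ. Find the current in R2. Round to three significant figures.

I ≈ 11.1 mA

Conductances: ΣG = 1/2.81 + 1/1.21 + 1/4.28 + 1/42.8 + 1/1.85 = 1.980 (1/kΩ).
R2 takes the fraction G_k/ΣG = 0.8264/1.980 = 0.4174, so I = 26.6 × 0.4174 = 11.10 mA.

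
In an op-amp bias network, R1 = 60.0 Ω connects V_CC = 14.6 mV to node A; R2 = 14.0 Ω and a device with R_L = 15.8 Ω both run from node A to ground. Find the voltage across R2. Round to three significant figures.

The load sits in parallel with R2, giving an effective lower resistance R2' = R2·R_L/(R2+R_L) = 7.423 Ω.
Now apply the divider: V_out = 14.6 × 0.1101 = 1.607 mV.

V_out ≈ 1.61 mV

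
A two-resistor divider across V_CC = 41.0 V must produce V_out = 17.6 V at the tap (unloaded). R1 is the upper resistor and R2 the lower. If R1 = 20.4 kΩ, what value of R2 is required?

R2 ≈ 15.3 kΩ

Required fraction k = V_out/V_CC = 0.4293.
R2 = R1 · 0.4293/(1 − 0.4293) = 15.34 kΩ.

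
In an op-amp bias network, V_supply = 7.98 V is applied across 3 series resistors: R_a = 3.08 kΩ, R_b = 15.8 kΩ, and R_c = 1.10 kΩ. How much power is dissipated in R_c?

P ≈ 0.175 mW

ΣR = 19.98 kΩ → I = 7.98/19.98 = 0.3994 mA.
V(R_c) = I·R = 0.4393 V; P = V·I = 0.4393 × 0.3994 = 0.1755 mW.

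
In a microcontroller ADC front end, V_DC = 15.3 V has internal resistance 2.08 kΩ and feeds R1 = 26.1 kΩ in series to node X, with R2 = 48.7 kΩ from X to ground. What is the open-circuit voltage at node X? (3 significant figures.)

V_th ≈ 9.69 V

R1' = 2.08 + 26.1 = 28.18 kΩ (source resistance + R1).
V_th is the unloaded tap voltage: V_DC · R2/(R1'+R2) = 15.3 × 0.6335 = 9.692 V.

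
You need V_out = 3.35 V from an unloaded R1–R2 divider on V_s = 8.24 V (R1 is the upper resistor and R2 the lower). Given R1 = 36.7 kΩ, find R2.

R2 ≈ 25.1 kΩ

The divider ratio is R2/(R1+R2) = 3.35/8.24 = 0.4066.
R2 = R1 · 0.4066/(1 − 0.4066) = 25.14 kΩ.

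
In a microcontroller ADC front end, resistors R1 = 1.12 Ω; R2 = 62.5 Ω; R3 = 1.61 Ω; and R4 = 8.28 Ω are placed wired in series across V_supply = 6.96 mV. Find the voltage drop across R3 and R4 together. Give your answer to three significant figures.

V ≈ 0.936 mV

Total series resistance ΣR = 1.12 + 62.5 + 1.61 + 8.28 = 73.51 Ω.
R_{R3..R4} = 1.61 + 8.28 = 9.890 Ω.
Voltage divider: V = V_supply · (9.890 / 73.51) = 6.96 × 0.1345 = 0.9364 mV.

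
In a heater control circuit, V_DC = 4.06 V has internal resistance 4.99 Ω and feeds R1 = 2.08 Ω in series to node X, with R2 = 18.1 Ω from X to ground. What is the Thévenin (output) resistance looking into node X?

R_th ≈ 5.08 Ω

R1' = 4.99 + 2.08 = 7.070 Ω (source resistance + R1).
Looking into X with the source shorted: R_th = R1'·R2/(R1'+R2) = 7.070 × 18.1/25.17 = 5.084 Ω.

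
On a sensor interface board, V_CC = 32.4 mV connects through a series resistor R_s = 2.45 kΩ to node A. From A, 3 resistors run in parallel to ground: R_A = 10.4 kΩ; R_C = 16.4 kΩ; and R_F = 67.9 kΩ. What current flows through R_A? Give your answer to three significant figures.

I ≈ 2.19 µA

Parallel bank: R_p = 1/(1/10.4 + 1/16.4 + 1/67.9) = 5.819 kΩ.
Node voltage V_A = V_CC · R_p/(R_s + R_p) = 32.4 × 0.7037 = 22.80 mV.
Branch current I = V_A/R_A = 22.80/10.4 = 2.192 µA.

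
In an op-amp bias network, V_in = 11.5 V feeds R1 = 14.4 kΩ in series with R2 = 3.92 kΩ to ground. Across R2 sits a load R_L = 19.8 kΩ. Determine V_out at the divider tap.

R2 ‖ R_L = (3.92 × 19.8)/(3.92 + 19.8) = 3.272 kΩ.
Voltage divider with the loaded lower leg: V_out = 11.5 × 3.272/(14.4 + 3.272) = 11.5 × 0.1852 = 2.129 V.
(Unloaded it would be 2.46 V; the load pulls it down.)

V_out ≈ 2.13 V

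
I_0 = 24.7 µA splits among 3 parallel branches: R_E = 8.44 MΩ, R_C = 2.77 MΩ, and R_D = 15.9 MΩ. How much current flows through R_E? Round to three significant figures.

I ≈ 5.40 µA

ΣG = 1/8.44 + 1/2.77 + 1/15.9 = 0.5424.
Current divider: I(R_E) = I_0 · G_k/ΣG = 24.7 × (0.1185/0.5424) = 24.7 × 0.2184 = 5.396 µA.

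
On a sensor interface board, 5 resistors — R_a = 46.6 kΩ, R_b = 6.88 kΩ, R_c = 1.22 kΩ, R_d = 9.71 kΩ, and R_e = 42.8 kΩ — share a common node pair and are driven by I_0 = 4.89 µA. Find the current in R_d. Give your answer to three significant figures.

Conductances: ΣG = 1/46.6 + 1/6.88 + 1/1.22 + 1/9.71 + 1/42.8 = 1.113 (1/kΩ).
By the current-divider rule, I = I_0 · G_k/ΣG = 4.89 × 0.09254 = 0.4525 µA.

I ≈ 0.453 µA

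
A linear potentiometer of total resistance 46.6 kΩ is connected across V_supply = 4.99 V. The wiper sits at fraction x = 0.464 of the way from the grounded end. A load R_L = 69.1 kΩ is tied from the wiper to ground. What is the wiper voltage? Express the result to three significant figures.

Split the track: R_lower = x·R_p = 21.62 kΩ, R_upper = (1−x)·R_p = 24.98 kΩ.
R_L loads the lower segment: effective lower R = 16.47 kΩ.
V_out = 4.99 × 16.47/(24.98 + 16.47) = 1.983 V.
(Unloaded: V_out = x·V_supply = 2.32 V.)

V_out ≈ 1.98 V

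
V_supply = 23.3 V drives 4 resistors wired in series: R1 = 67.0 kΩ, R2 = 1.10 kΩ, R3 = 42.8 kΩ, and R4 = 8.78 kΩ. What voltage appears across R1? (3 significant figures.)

V ≈ 13.0 V

Series total: ΣR = 67.0 + 1.10 + 42.8 + 8.78 = 119.7 kΩ.
By the voltage-divider rule, V = 23.3 × 67.00/119.7 = 13.04 V.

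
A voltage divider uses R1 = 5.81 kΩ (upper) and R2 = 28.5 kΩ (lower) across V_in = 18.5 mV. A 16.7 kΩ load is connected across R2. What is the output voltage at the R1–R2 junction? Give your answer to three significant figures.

V_out ≈ 11.9 mV

First combine the lower leg with the load: R2 ‖ R_L = 10.53 kΩ.
Voltage divider with the loaded lower leg: V_out = 18.5 × 10.53/(5.81 + 10.53) = 18.5 × 0.6444 = 11.92 mV.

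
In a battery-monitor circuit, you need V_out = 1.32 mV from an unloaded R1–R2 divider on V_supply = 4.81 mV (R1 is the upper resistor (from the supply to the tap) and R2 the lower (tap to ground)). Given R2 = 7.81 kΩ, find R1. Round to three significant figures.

R1 ≈ 20.6 kΩ

The divider ratio is R2/(R1+R2) = 1.32/4.81 = 0.2744.
So R1 = R2 · (V_supply/V_out − 1) = 7.81 × (4.81/1.32 − 1) = 7.81 × 2.644 = 20.65 kΩ.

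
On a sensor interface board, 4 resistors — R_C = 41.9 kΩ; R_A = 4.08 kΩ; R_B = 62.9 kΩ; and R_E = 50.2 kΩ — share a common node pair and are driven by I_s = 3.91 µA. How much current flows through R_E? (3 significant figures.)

Total conductance ΣG = 1/41.9 + 1/4.08 + 1/62.9 + 1/50.2 = 0.3048 (units of 1/kΩ).
Current divider: I(R_E) = I_s · G_k/ΣG = 3.91 × (0.01992/0.3048) = 3.91 × 0.06536 = 0.2556 µA.

I ≈ 0.256 µA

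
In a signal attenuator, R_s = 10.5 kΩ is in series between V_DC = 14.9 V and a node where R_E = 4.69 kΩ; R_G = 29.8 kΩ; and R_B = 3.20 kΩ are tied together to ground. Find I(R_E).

Equivalent of the parallel group: R_p = 1.788 kΩ.
V_A by voltage divider: V_A = 14.9 × 1.788/(10.5 + 1.788) = 2.168 V.
Branch current I = V_A/R_E = 2.168/4.69 = 0.4623 mA.

I ≈ 0.462 mA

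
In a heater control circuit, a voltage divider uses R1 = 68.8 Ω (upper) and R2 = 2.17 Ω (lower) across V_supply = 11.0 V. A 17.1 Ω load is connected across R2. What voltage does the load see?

V_out ≈ 0.299 V

The load sits in parallel with R2, giving an effective lower resistance R2' = R2·R_L/(R2+R_L) = 1.926 Ω.
Now apply the divider: V_out = 11.0 × 0.02723 = 0.2995 V.
(Unloaded it would be 0.336 V; the load pulls it down.)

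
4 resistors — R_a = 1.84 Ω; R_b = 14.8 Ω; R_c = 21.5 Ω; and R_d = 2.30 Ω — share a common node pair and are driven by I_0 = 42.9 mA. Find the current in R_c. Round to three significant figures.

I ≈ 1.83 mA

ΣG = 1/1.84 + 1/14.8 + 1/21.5 + 1/2.30 = 1.092.
R_c takes the fraction G_k/ΣG = 0.04651/1.092 = 0.04258, so I = 42.9 × 0.04258 = 1.827 mA.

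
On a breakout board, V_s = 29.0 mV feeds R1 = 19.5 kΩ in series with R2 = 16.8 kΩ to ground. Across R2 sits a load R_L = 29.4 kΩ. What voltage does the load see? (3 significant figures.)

V_out ≈ 10.3 mV

R2 ‖ R_L = (16.8 × 29.4)/(16.8 + 29.4) = 10.69 kΩ.
Voltage divider with the loaded lower leg: V_out = 29.0 × 10.69/(19.5 + 10.69) = 29.0 × 0.3541 = 10.27 mV.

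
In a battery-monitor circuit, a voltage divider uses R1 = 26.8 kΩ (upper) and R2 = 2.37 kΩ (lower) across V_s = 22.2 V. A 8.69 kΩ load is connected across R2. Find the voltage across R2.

R2 ‖ R_L = (2.37 × 8.69)/(2.37 + 8.69) = 1.862 kΩ.
Then V_out = V_s · R2'/(R1 + R2') = 22.2 × 1.862/28.66 = 1.442 V.
(Unloaded it would be 1.80 V; the load pulls it down.)

V_out ≈ 1.44 V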